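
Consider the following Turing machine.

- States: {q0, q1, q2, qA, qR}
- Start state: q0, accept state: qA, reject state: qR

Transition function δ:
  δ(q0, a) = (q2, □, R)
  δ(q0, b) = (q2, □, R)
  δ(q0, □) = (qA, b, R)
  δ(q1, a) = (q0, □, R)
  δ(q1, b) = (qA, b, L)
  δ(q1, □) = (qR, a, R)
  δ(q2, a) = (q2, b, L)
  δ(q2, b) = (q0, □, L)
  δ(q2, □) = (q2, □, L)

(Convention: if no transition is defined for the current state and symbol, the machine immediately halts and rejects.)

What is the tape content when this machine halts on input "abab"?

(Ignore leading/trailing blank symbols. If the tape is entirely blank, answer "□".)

Execution trace:
Initial: [q0]abab
Step 1: δ(q0, a) = (q2, □, R) → □[q2]bab
Step 2: δ(q2, b) = (q0, □, L) → [q0]□□ab
Step 3: δ(q0, □) = (qA, b, R) → b[qA]□ab

The machine reaches the accept state qA and halts.

Final tape (ignoring leading/trailing blanks): b□ab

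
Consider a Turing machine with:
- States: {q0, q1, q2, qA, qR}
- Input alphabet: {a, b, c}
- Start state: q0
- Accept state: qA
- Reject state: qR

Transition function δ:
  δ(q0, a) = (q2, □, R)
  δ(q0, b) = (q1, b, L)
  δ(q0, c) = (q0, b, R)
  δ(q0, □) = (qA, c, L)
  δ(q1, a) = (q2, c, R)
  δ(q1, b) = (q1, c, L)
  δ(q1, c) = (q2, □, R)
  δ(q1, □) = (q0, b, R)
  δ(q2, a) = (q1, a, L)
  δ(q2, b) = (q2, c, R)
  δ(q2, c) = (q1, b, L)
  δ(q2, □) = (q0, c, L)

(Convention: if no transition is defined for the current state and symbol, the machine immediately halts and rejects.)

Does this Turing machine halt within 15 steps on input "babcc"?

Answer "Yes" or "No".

Execution trace:
Initial: [q0]babcc
Step 1: δ(q0, b) = (q1, b, L) → [q1]□babcc
Step 2: δ(q1, □) = (q0, b, R) → b[q0]babcc
Step 3: δ(q0, b) = (q1, b, L) → [q1]bbabcc
Step 4: δ(q1, b) = (q1, c, L) → [q1]□cbabcc
Step 5: δ(q1, □) = (q0, b, R) → b[q0]cbabcc
Step 6: δ(q0, c) = (q0, b, R) → bb[q0]babcc
Step 7: δ(q0, b) = (q1, b, L) → b[q1]bbabcc
Step 8: δ(q1, b) = (q1, c, L) → [q1]bcbabcc
Step 9: δ(q1, b) = (q1, c, L) → [q1]□ccbabcc
Step 10: δ(q1, □) = (q0, b, R) → b[q0]ccbabcc
Step 11: δ(q0, c) = (q0, b, R) → bb[q0]cbabcc
Step 12: δ(q0, c) = (q0, b, R) → bbb[q0]babcc
Step 13: δ(q0, b) = (q1, b, L) → bb[q1]bbabcc
Step 14: δ(q1, b) = (q1, c, L) → b[q1]bcbabcc
Step 15: δ(q1, b) = (q1, c, L) → [q1]bccbabcc

The machine has not reached a halting state after 15 steps.
The machine did not halt within the 15-step bound.

Answer: No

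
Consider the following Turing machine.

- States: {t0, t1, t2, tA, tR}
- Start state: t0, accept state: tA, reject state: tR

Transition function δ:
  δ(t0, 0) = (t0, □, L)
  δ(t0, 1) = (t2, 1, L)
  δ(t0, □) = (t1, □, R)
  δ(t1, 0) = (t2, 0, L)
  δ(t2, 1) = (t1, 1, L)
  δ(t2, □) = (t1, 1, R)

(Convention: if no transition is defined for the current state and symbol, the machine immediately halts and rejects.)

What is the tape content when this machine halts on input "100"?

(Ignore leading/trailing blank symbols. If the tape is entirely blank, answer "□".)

Execution trace:
Initial: [t0]100
Step 1: δ(t0, 1) = (t2, 1, L) → [t2]□100
Step 2: δ(t2, □) = (t1, 1, R) → 1[t1]100

No transition is defined for δ(t1, 1). By convention the machine halts and rejects.

Final tape (ignoring leading/trailing blanks): 1100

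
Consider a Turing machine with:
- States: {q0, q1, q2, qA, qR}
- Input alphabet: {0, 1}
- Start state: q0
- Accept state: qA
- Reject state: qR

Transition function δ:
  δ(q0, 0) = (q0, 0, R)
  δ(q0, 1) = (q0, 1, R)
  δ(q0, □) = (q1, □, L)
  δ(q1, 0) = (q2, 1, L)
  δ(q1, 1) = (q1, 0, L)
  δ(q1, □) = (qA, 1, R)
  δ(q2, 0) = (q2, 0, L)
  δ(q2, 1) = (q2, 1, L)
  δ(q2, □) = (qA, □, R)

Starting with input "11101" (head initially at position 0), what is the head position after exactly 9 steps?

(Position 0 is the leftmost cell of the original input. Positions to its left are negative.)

Execution trace (head position shown):
Step 0: [q0]11101  (head at position 0)
Step 1: move right → 1[q0]1101  (head at position 1)
Step 2: move right → 11[q0]101  (head at position 2)
Step 3: move right → 111[q0]01  (head at position 3)
Step 4: move right → 1110[q0]1  (head at position 4)
Step 5: move right → 11101[q0]□  (head at position 5)
Step 6: move left → 1110[q1]1□  (head at position 4)
Step 7: move left → 111[q1]00□  (head at position 3)
Step 8: move left → 11[q2]110□  (head at position 2)
Step 9: move left → 1[q2]1110□  (head at position 1)

After 9 steps, the head is at position 1.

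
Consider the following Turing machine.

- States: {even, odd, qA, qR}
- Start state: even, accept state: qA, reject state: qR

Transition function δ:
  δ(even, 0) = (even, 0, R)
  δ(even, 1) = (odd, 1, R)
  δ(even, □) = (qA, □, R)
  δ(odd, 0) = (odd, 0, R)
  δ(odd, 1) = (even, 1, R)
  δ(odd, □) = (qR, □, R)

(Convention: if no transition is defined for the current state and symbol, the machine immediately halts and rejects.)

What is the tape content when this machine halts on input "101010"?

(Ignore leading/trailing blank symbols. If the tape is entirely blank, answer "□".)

Execution trace:
Initial: [even]101010
Step 1: δ(even, 1) = (odd, 1, R) → 1[odd]01010
Step 2: δ(odd, 0) = (odd, 0, R) → 10[odd]1010
Step 3: δ(odd, 1) = (even, 1, R) → 101[even]010
Step 4: δ(even, 0) = (even, 0, R) → 1010[even]10
Step 5: δ(even, 1) = (odd, 1, R) → 10101[odd]0
Step 6: δ(odd, 0) = (odd, 0, R) → 101010[odd]□
Step 7: δ(odd, □) = (qR, □, R) → 101010□[qR]□

The machine reaches the reject state qR and halts.

Final tape (ignoring leading/trailing blanks): 101010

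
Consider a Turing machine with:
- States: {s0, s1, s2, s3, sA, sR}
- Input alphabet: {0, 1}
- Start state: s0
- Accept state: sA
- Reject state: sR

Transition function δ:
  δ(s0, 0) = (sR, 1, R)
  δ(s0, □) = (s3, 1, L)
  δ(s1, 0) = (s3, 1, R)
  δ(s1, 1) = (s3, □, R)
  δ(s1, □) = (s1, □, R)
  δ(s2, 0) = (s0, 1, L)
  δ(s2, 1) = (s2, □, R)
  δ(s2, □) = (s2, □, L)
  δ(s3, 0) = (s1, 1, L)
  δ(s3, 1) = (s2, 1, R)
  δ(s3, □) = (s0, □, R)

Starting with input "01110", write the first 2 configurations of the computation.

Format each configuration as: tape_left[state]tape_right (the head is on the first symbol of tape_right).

Transitions applied:
Step 1: δ(s0, 0) = (sR, 1, R)

The first 2 configurations are:
[s0]01110 ⊢ 1[sR]1110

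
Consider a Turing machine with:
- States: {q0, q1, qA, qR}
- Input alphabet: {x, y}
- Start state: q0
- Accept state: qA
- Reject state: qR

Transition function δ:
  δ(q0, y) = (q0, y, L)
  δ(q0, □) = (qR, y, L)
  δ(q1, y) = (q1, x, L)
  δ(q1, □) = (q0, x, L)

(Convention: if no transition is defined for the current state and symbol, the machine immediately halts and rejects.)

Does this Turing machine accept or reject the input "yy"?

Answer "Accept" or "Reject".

Execution trace:
Initial: [q0]yy
Step 1: δ(q0, y) = (q0, y, L) → [q0]□yy
Step 2: δ(q0, □) = (qR, y, L) → [qR]□yyy

The machine reaches the reject state qR and halts.

Answer: Reject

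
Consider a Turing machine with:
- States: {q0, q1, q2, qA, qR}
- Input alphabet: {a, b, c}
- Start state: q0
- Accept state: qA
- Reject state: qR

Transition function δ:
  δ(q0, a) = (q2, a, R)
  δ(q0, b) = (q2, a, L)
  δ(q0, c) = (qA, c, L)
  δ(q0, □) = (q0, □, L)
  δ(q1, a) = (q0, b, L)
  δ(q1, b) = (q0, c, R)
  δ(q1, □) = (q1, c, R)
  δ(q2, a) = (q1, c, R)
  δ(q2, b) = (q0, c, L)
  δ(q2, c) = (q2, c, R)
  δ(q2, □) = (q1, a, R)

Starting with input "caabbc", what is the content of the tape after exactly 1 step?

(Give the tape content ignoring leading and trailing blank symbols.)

Execution trace:
Initial: [q0]caabbc
Step 1: δ(q0, c) = (qA, c, L) → [qA]□caabbc

The machine reaches the accept state qA and halts.

After 1 step, the tape (ignoring leading/trailing blanks) is: caabbc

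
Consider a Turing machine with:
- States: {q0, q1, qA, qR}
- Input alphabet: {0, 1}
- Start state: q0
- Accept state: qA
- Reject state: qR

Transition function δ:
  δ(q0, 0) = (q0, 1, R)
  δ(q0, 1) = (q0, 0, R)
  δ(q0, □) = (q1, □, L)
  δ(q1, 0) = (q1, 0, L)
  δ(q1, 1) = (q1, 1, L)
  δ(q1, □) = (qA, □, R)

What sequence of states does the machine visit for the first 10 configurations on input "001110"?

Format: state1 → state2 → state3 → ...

Execution trace:
Initial: [q0]001110
Step 1: δ(q0, 0) = (q0, 1, R) → 1[q0]01110
Step 2: δ(q0, 0) = (q0, 1, R) → 11[q0]1110
Step 3: δ(q0, 1) = (q0, 0, R) → 110[q0]110
Step 4: δ(q0, 1) = (q0, 0, R) → 1100[q0]10
Step 5: δ(q0, 1) = (q0, 0, R) → 11000[q0]0
Step 6: δ(q0, 0) = (q0, 1, R) → 110001[q0]□
Step 7: δ(q0, □) = (q1, □, L) → 11000[q1]1□
Step 8: δ(q1, 1) = (q1, 1, L) → 1100[q1]01□
Step 9: δ(q1, 0) = (q1, 0, L) → 110[q1]001□

State sequence: q0 → q0 → q0 → q0 → q0 → q0 → q0 → q1 → q1 → q1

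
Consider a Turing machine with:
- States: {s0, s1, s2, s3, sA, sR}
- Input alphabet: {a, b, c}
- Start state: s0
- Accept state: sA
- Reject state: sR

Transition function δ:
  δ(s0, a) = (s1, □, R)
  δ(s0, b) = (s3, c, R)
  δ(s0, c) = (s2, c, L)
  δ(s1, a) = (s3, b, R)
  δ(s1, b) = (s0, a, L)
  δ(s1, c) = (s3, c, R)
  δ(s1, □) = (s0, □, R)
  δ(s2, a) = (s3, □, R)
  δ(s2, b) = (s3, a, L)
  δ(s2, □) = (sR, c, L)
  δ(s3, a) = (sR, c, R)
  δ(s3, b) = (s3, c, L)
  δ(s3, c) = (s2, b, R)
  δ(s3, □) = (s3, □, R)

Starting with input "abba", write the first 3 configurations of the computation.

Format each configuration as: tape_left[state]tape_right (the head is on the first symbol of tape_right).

Transitions applied:
Step 1: δ(s0, a) = (s1, □, R)
Step 2: δ(s1, b) = (s0, a, L)

The first 3 configurations are:
[s0]abba ⊢ □[s1]bba ⊢ [s0]□aba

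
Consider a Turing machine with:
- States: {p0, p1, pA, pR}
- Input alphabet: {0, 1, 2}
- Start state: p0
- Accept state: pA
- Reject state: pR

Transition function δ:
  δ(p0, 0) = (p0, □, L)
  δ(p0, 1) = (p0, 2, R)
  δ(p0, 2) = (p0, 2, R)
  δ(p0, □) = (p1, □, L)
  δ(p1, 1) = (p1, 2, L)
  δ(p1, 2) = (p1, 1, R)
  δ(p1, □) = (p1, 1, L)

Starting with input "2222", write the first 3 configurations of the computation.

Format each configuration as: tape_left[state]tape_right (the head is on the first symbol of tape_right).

Transitions applied:
Step 1: δ(p0, 2) = (p0, 2, R)
Step 2: δ(p0, 2) = (p0, 2, R)

The first 3 configurations are:
[p0]2222 ⊢ 2[p0]222 ⊢ 22[p0]22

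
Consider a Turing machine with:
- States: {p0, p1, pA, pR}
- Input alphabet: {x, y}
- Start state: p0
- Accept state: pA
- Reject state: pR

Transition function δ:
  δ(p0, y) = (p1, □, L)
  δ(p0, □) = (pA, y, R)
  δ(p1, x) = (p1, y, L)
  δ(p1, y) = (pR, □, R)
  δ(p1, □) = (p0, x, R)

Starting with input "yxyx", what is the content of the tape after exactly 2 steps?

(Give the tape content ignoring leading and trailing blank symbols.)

Execution trace:
Initial: [p0]yxyx
Step 1: δ(p0, y) = (p1, □, L) → [p1]□□xyx
Step 2: δ(p1, □) = (p0, x, R) → x[p0]□xyx

After 2 steps, the tape (ignoring leading/trailing blanks) is: x□xyx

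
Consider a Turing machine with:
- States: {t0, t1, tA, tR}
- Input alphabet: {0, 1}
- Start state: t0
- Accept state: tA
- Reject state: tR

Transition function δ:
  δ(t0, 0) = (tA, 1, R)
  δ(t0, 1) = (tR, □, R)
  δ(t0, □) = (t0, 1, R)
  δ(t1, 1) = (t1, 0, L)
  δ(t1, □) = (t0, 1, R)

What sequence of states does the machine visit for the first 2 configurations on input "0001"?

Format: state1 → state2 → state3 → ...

Execution trace:
Initial: [t0]0001
Step 1: δ(t0, 0) = (tA, 1, R) → 1[tA]001

The machine reaches the accept state tA and halts.

State sequence: t0 → tA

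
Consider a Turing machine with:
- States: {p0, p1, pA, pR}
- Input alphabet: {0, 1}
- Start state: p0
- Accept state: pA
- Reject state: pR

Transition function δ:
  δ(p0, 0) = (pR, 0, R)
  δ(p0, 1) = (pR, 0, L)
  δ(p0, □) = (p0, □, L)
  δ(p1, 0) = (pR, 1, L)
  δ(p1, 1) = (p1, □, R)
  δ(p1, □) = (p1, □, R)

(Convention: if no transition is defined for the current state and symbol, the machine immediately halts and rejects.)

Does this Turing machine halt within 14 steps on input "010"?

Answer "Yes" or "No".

Execution trace:
Initial: [p0]010
Step 1: δ(p0, 0) = (pR, 0, R) → 0[pR]10

The machine reaches the reject state pR and halts.
The machine halted after 1 step (within the 14-step bound).

Answer: Yes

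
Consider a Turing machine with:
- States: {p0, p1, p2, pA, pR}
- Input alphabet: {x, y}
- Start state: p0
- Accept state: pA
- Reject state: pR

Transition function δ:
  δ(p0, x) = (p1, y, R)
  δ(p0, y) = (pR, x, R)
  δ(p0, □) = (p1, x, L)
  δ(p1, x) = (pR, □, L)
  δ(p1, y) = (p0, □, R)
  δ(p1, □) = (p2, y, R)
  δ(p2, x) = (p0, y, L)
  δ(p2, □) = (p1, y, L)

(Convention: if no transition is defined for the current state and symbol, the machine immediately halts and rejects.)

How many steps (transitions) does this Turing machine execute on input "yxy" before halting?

Execution trace:
Initial: [p0]yxy
Step 1: δ(p0, y) = (pR, x, R) → x[pR]xy

The machine reaches the reject state pR and halts.

The machine executed 1 step before halting.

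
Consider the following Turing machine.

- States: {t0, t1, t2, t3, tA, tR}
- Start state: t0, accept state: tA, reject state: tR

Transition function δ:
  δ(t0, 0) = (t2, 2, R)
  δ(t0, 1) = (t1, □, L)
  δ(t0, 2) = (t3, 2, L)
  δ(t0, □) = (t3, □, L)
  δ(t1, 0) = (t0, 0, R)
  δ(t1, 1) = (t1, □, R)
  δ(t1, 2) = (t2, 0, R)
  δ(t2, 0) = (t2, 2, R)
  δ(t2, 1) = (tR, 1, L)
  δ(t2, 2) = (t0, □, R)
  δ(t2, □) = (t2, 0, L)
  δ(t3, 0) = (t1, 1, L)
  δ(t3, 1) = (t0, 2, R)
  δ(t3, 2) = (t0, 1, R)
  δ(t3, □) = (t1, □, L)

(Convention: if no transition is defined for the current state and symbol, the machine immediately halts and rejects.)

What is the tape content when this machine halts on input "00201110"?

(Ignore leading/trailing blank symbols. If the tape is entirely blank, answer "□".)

Execution trace:
Initial: [t0]00201110
Step 1: δ(t0, 0) = (t2, 2, R) → 2[t2]0201110
Step 2: δ(t2, 0) = (t2, 2, R) → 22[t2]201110
Step 3: δ(t2, 2) = (t0, □, R) → 22□[t0]01110
Step 4: δ(t0, 0) = (t2, 2, R) → 22□2[t2]1110
Step 5: δ(t2, 1) = (tR, 1, L) → 22□[tR]21110

The machine reaches the reject state tR and halts.

Final tape (ignoring leading/trailing blanks): 22□21110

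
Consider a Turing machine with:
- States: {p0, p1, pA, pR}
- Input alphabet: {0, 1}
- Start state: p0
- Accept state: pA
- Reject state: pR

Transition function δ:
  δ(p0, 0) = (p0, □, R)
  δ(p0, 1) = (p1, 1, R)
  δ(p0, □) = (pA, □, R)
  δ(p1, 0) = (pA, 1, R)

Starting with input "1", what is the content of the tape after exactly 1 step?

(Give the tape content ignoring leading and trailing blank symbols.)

Execution trace:
Initial: [p0]1
Step 1: δ(p0, 1) = (p1, 1, R) → 1[p1]□

No transition is defined for δ(p1, □). By convention the machine halts and rejects.

After 1 step, the tape (ignoring leading/trailing blanks) is: 1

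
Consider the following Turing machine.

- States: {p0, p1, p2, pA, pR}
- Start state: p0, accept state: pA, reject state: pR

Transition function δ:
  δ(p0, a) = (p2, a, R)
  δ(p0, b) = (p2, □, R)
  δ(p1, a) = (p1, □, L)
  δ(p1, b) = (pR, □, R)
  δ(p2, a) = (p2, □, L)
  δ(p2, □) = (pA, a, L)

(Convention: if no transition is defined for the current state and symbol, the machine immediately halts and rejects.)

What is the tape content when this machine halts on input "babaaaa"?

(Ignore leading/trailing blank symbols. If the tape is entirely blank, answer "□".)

Execution trace:
Initial: [p0]babaaaa
Step 1: δ(p0, b) = (p2, □, R) → □[p2]abaaaa
Step 2: δ(p2, a) = (p2, □, L) → [p2]□□baaaa
Step 3: δ(p2, □) = (pA, a, L) → [pA]□a□baaaa

The machine reaches the accept state pA and halts.

Final tape (ignoring leading/trailing blanks): a□baaaa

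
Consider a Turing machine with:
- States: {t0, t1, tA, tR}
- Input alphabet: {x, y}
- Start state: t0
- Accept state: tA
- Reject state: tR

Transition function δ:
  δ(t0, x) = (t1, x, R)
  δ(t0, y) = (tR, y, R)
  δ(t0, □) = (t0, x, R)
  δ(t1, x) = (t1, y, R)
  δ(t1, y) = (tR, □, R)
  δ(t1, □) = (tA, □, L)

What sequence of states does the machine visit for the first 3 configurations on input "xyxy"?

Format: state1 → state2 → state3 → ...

Execution trace:
Initial: [t0]xyxy
Step 1: δ(t0, x) = (t1, x, R) → x[t1]yxy
Step 2: δ(t1, y) = (tR, □, R) → x□[tR]xy

The machine reaches the reject state tR and halts.

State sequence: t0 → t1 → tR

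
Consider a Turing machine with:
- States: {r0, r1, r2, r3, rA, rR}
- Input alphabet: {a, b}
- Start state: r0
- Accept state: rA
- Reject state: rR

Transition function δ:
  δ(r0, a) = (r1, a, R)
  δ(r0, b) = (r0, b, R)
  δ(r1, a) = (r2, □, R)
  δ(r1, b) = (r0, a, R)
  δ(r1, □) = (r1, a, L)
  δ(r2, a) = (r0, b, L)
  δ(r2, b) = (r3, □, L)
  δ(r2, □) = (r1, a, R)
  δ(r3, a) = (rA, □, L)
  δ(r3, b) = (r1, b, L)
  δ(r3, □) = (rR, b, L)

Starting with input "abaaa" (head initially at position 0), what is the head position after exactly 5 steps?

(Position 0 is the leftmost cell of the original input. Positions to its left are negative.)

Execution trace (head position shown):
Step 0: [r0]abaaa  (head at position 0)
Step 1: move right → a[r1]baaa  (head at position 1)
Step 2: move right → aa[r0]aaa  (head at position 2)
Step 3: move right → aaa[r1]aa  (head at position 3)
Step 4: move right → aaa□[r2]a  (head at position 4)
Step 5: move left → aaa[r0]□b  (head at position 3)

After 5 steps, the head is at position 3.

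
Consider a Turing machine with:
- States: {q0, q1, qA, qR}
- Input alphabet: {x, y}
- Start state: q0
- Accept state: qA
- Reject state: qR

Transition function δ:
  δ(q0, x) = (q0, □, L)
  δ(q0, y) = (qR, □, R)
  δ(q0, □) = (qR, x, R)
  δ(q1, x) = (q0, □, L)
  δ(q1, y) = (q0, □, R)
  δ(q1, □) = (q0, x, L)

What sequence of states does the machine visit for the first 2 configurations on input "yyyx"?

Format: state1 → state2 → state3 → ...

Execution trace:
Initial: [q0]yyyx
Step 1: δ(q0, y) = (qR, □, R) → □[qR]yyx

The machine reaches the reject state qR and halts.

State sequence: q0 → qR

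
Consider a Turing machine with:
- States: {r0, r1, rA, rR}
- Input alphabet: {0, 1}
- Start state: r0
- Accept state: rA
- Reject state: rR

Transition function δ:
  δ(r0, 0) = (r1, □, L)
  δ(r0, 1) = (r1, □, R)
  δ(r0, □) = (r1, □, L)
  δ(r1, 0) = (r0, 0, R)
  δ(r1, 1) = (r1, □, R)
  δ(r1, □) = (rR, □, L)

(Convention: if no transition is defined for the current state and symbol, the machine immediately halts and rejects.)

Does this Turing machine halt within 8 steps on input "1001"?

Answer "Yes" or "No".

Execution trace:
Initial: [r0]1001
Step 1: δ(r0, 1) = (r1, □, R) → □[r1]001
Step 2: δ(r1, 0) = (r0, 0, R) → □0[r0]01
Step 3: δ(r0, 0) = (r1, □, L) → □[r1]0□1
Step 4: δ(r1, 0) = (r0, 0, R) → □0[r0]□1
Step 5: δ(r0, □) = (r1, □, L) → □[r1]0□1
Step 6: δ(r1, 0) = (r0, 0, R) → □0[r0]□1
Step 7: δ(r0, □) = (r1, □, L) → □[r1]0□1
Step 8: δ(r1, 0) = (r0, 0, R) → □0[r0]□1

The machine has not reached a halting state after 8 steps.
The machine did not halt within the 8-step bound.

Answer: No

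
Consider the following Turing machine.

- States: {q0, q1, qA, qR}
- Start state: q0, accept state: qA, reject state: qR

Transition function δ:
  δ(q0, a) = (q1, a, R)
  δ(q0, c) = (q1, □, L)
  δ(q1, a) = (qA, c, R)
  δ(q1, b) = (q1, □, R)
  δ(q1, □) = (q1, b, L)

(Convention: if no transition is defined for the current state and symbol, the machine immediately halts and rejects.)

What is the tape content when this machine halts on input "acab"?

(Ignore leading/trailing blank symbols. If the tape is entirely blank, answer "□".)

Execution trace:
Initial: [q0]acab
Step 1: δ(q0, a) = (q1, a, R) → a[q1]cab

No transition is defined for δ(q1, c). By convention the machine halts and rejects.

Final tape (ignoring leading/trailing blanks): acab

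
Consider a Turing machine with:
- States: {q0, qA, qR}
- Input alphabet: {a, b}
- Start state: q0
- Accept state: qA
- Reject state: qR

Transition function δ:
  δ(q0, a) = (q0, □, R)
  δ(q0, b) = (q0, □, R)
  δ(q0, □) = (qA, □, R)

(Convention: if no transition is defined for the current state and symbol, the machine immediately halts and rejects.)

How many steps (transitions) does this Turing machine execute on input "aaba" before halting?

Execution trace:
Initial: [q0]aaba
Step 1: δ(q0, a) = (q0, □, R) → □[q0]aba
Step 2: δ(q0, a) = (q0, □, R) → □□[q0]ba
Step 3: δ(q0, b) = (q0, □, R) → □□□[q0]a
Step 4: δ(q0, a) = (q0, □, R) → □□□□[q0]□
Step 5: δ(q0, □) = (qA, □, R) → □□□□□[qA]□

The machine reaches the accept state qA and halts.

The machine executed 5 steps before halting.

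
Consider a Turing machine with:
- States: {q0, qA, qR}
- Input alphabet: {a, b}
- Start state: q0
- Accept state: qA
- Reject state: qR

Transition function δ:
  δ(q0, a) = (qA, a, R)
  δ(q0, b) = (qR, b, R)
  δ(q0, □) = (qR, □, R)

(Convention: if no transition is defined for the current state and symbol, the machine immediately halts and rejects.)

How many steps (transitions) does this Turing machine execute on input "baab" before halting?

Execution trace:
Initial: [q0]baab
Step 1: δ(q0, b) = (qR, b, R) → b[qR]aab

The machine reaches the reject state qR and halts.

The machine executed 1 step before halting.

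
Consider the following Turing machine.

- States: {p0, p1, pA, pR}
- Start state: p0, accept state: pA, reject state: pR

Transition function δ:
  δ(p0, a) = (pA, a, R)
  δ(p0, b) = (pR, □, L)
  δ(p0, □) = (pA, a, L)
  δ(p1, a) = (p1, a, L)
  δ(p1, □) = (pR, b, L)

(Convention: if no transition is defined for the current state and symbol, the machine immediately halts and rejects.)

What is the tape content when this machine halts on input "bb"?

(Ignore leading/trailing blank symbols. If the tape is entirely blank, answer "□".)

Execution trace:
Initial: [p0]bb
Step 1: δ(p0, b) = (pR, □, L) → [pR]□□b

The machine reaches the reject state pR and halts.

Final tape (ignoring leading/trailing blanks): b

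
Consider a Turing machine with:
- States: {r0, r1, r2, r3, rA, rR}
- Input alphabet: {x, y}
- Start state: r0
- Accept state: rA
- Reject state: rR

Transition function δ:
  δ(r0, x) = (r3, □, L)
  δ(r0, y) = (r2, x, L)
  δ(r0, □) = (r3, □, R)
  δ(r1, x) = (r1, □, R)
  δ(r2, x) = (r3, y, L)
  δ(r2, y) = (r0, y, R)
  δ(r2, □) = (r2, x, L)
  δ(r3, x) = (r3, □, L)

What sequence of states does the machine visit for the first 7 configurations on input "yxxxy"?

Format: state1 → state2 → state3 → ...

Execution trace:
Initial: [r0]yxxxy
Step 1: δ(r0, y) = (r2, x, L) → [r2]□xxxxy
Step 2: δ(r2, □) = (r2, x, L) → [r2]□xxxxxy
Step 3: δ(r2, □) = (r2, x, L) → [r2]□xxxxxxy
Step 4: δ(r2, □) = (r2, x, L) → [r2]□xxxxxxxy
Step 5: δ(r2, □) = (r2, x, L) → [r2]□xxxxxxxxy
Step 6: δ(r2, □) = (r2, x, L) → [r2]□xxxxxxxxxy

State sequence: r0 → r2 → r2 → r2 → r2 → r2 → r2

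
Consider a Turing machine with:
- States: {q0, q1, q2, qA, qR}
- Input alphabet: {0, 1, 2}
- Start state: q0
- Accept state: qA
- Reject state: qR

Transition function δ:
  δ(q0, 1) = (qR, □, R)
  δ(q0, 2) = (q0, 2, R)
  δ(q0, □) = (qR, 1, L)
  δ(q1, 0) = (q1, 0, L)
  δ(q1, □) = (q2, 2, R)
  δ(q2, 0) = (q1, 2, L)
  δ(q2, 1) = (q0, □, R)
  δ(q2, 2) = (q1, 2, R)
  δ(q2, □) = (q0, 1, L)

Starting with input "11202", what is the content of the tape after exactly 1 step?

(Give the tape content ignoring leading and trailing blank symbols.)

Execution trace:
Initial: [q0]11202
Step 1: δ(q0, 1) = (qR, □, R) → □[qR]1202

The machine reaches the reject state qR and halts.

After 1 step, the tape (ignoring leading/trailing blanks) is: 1202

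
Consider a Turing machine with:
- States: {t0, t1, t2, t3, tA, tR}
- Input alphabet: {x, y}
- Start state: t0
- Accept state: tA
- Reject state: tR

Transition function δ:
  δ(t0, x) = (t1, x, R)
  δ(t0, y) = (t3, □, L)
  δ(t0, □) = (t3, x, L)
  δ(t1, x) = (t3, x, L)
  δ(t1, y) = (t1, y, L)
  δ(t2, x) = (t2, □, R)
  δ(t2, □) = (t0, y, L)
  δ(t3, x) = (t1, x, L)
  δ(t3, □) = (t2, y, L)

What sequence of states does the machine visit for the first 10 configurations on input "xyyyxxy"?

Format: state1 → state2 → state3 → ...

Execution trace:
Initial: [t0]xyyyxxy
Step 1: δ(t0, x) = (t1, x, R) → x[t1]yyyxxy
Step 2: δ(t1, y) = (t1, y, L) → [t1]xyyyxxy
Step 3: δ(t1, x) = (t3, x, L) → [t3]□xyyyxxy
Step 4: δ(t3, □) = (t2, y, L) → [t2]□yxyyyxxy
Step 5: δ(t2, □) = (t0, y, L) → [t0]□yyxyyyxxy
Step 6: δ(t0, □) = (t3, x, L) → [t3]□xyyxyyyxxy
Step 7: δ(t3, □) = (t2, y, L) → [t2]□yxyyxyyyxxy
Step 8: δ(t2, □) = (t0, y, L) → [t0]□yyxyyxyyyxxy
Step 9: δ(t0, □) = (t3, x, L) → [t3]□xyyxyyxyyyxxy

State sequence: t0 → t1 → t1 → t3 → t2 → t0 → t3 → t2 → t0 → t3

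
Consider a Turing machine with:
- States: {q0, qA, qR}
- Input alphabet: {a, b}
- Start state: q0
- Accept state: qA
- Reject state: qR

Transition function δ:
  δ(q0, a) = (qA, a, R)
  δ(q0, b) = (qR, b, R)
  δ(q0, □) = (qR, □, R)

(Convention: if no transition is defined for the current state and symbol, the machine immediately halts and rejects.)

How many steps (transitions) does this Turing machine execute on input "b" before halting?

Execution trace:
Initial: [q0]b
Step 1: δ(q0, b) = (qR, b, R) → b[qR]□

The machine reaches the reject state qR and halts.

The machine executed 1 step before halting.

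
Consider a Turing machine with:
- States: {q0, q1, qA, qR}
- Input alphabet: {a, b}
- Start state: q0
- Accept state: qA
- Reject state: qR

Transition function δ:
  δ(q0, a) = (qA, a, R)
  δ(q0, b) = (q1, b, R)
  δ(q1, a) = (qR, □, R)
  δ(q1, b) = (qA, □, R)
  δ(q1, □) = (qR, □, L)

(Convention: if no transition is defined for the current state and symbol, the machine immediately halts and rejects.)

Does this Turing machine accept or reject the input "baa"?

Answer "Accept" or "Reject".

Execution trace:
Initial: [q0]baa
Step 1: δ(q0, b) = (q1, b, R) → b[q1]aa
Step 2: δ(q1, a) = (qR, □, R) → b□[qR]a

The machine reaches the reject state qR and halts.

Answer: Reject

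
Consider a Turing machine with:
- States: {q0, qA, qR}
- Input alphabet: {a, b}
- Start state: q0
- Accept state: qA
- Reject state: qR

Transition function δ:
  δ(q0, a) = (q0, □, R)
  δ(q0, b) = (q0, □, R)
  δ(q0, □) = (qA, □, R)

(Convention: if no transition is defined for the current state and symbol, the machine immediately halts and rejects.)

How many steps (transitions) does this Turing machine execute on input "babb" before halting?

Execution trace:
Initial: [q0]babb
Step 1: δ(q0, b) = (q0, □, R) → □[q0]abb
Step 2: δ(q0, a) = (q0, □, R) → □□[q0]bb
Step 3: δ(q0, b) = (q0, □, R) → □□□[q0]b
Step 4: δ(q0, b) = (q0, □, R) → □□□□[q0]□
Step 5: δ(q0, □) = (qA, □, R) → □□□□□[qA]□

The machine reaches the accept state qA and halts.

The machine executed 5 steps before halting.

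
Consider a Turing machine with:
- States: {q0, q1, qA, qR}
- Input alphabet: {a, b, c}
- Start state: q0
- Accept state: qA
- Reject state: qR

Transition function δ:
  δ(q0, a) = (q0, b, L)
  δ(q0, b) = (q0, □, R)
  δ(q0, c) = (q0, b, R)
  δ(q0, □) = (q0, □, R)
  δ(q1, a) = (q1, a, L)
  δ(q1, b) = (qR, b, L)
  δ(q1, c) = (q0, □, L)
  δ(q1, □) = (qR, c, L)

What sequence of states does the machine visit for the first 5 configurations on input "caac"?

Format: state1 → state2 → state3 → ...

Execution trace:
Initial: [q0]caac
Step 1: δ(q0, c) = (q0, b, R) → b[q0]aac
Step 2: δ(q0, a) = (q0, b, L) → [q0]bbac
Step 3: δ(q0, b) = (q0, □, R) → □[q0]bac
Step 4: δ(q0, b) = (q0, □, R) → □□[q0]ac

State sequence: q0 → q0 → q0 → q0 → q0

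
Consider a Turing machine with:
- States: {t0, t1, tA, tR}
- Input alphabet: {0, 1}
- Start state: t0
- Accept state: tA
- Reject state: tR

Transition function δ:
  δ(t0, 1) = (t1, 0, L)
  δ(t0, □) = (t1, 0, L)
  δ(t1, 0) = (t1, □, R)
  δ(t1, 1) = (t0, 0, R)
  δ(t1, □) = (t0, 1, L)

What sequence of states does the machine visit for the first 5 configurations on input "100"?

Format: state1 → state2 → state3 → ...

Execution trace:
Initial: [t0]100
Step 1: δ(t0, 1) = (t1, 0, L) → [t1]□000
Step 2: δ(t1, □) = (t0, 1, L) → [t0]□1000
Step 3: δ(t0, □) = (t1, 0, L) → [t1]□01000
Step 4: δ(t1, □) = (t0, 1, L) → [t0]□101000

State sequence: t0 → t1 → t0 → t1 → t0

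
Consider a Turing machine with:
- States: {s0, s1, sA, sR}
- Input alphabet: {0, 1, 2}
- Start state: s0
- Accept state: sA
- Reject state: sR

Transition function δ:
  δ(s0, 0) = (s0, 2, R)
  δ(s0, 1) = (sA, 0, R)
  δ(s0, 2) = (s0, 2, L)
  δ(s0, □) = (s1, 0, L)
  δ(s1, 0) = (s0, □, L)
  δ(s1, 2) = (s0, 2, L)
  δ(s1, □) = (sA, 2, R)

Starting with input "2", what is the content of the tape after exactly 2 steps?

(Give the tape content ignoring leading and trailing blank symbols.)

Execution trace:
Initial: [s0]2
Step 1: δ(s0, 2) = (s0, 2, L) → [s0]□2
Step 2: δ(s0, □) = (s1, 0, L) → [s1]□02

After 2 steps, the tape (ignoring leading/trailing blanks) is: 02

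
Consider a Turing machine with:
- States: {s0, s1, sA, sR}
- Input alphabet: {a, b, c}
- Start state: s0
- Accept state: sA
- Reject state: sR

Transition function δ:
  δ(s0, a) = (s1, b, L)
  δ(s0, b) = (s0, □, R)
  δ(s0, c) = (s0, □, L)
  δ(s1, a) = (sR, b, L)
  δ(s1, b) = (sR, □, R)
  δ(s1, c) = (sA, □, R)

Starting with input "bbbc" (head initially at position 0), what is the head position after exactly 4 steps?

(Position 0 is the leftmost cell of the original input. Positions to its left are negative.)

Execution trace (head position shown):
Step 0: [s0]bbbc  (head at position 0)
Step 1: move right → □[s0]bbc  (head at position 1)
Step 2: move right → □□[s0]bc  (head at position 2)
Step 3: move right → □□□[s0]c  (head at position 3)
Step 4: move left → □□[s0]□□  (head at position 2)

After 4 steps, the head is at position 2.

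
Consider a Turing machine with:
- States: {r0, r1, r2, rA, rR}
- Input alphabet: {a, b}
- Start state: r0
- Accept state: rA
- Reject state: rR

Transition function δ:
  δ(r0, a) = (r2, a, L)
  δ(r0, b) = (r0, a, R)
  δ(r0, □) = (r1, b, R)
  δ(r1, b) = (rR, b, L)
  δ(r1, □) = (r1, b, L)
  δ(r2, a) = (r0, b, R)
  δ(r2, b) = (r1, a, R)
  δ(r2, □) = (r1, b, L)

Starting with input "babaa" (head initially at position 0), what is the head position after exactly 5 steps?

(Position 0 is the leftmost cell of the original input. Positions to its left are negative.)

Execution trace (head position shown):
Step 0: [r0]babaa  (head at position 0)
Step 1: move right → a[r0]abaa  (head at position 1)
Step 2: move left → [r2]aabaa  (head at position 0)
Step 3: move right → b[r0]abaa  (head at position 1)
Step 4: move left → [r2]babaa  (head at position 0)
Step 5: move right → a[r1]abaa  (head at position 1)

After 5 steps, the head is at position 1.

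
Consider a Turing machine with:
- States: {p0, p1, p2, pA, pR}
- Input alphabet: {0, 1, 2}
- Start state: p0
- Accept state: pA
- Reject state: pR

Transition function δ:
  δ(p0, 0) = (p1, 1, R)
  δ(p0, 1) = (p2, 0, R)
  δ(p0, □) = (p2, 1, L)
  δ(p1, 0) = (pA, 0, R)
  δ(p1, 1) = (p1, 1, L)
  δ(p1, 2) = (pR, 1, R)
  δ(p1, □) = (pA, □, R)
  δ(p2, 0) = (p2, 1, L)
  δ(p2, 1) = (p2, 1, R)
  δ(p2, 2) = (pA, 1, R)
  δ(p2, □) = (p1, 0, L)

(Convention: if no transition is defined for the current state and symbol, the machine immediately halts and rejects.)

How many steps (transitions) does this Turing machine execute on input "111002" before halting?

Execution trace:
Initial: [p0]111002
Step 1: δ(p0, 1) = (p2, 0, R) → 0[p2]11002
Step 2: δ(p2, 1) = (p2, 1, R) → 01[p2]1002
Step 3: δ(p2, 1) = (p2, 1, R) → 011[p2]002
Step 4: δ(p2, 0) = (p2, 1, L) → 01[p2]1102
Step 5: δ(p2, 1) = (p2, 1, R) → 011[p2]102
Step 6: δ(p2, 1) = (p2, 1, R) → 0111[p2]02
Step 7: δ(p2, 0) = (p2, 1, L) → 011[p2]112
Step 8: δ(p2, 1) = (p2, 1, R) → 0111[p2]12
Step 9: δ(p2, 1) = (p2, 1, R) → 01111[p2]2
Step 10: δ(p2, 2) = (pA, 1, R) → 011111[pA]□

The machine reaches the accept state pA and halts.

The machine executed 10 steps before halting.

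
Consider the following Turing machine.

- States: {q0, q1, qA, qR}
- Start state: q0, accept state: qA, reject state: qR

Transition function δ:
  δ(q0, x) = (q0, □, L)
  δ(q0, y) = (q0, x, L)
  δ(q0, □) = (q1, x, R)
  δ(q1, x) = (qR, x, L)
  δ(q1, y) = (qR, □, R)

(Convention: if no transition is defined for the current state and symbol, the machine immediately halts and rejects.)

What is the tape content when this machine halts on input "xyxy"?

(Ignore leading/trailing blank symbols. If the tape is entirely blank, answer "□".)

Execution trace:
Initial: [q0]xyxy
Step 1: δ(q0, x) = (q0, □, L) → [q0]□□yxy
Step 2: δ(q0, □) = (q1, x, R) → x[q1]□yxy

No transition is defined for δ(q1, □). By convention the machine halts and rejects.

Final tape (ignoring leading/trailing blanks): x□yxy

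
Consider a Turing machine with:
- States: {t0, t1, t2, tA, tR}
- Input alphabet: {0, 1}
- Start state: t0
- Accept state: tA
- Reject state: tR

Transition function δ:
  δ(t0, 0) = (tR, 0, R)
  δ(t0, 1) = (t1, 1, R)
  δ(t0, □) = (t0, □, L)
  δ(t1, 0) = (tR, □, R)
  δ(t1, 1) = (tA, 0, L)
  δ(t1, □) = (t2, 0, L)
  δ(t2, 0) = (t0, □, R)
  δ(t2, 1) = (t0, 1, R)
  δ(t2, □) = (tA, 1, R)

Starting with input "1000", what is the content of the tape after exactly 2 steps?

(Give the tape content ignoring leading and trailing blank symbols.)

Execution trace:
Initial: [t0]1000
Step 1: δ(t0, 1) = (t1, 1, R) → 1[t1]000
Step 2: δ(t1, 0) = (tR, □, R) → 1□[tR]00

The machine reaches the reject state tR and halts.

After 2 steps, the tape (ignoring leading/trailing blanks) is: 1□00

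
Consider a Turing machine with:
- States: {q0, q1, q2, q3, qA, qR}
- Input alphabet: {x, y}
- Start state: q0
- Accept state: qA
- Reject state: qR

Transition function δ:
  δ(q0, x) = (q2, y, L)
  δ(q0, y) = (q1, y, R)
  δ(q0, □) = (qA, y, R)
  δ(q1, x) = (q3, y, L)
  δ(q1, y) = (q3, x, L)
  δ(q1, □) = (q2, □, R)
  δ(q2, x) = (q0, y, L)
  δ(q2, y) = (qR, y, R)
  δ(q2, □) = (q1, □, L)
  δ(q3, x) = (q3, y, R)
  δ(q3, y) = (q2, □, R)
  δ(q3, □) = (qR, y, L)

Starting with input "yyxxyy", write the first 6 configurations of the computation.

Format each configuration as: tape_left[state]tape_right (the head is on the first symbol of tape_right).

Transitions applied:
Step 1: δ(q0, y) = (q1, y, R)
Step 2: δ(q1, y) = (q3, x, L)
Step 3: δ(q3, y) = (q2, □, R)
Step 4: δ(q2, x) = (q0, y, L)
Step 5: δ(q0, □) = (qA, y, R)

The first 6 configurations are:
[q0]yyxxyy ⊢ y[q1]yxxyy ⊢ [q3]yxxxyy ⊢ □[q2]xxxyy ⊢ [q0]□yxxyy ⊢ y[qA]yxxyy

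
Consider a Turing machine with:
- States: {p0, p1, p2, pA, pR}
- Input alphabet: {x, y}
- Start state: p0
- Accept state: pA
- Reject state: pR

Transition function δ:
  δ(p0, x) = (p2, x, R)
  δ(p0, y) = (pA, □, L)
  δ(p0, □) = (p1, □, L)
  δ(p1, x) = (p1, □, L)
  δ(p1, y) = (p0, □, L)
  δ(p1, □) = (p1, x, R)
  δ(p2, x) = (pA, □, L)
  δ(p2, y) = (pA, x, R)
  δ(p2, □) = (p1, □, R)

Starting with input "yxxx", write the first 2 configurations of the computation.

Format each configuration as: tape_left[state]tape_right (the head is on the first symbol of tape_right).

Transitions applied:
Step 1: δ(p0, y) = (pA, □, L)

The first 2 configurations are:
[p0]yxxx ⊢ [pA]□□xxx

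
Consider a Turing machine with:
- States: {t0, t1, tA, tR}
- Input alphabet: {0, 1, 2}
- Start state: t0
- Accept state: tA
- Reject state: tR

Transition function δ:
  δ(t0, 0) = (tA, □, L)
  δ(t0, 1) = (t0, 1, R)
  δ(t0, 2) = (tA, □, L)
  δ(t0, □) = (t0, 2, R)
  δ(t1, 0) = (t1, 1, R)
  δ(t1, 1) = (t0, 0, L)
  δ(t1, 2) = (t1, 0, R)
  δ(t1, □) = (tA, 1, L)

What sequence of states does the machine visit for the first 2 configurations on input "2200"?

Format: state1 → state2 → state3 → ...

Execution trace:
Initial: [t0]2200
Step 1: δ(t0, 2) = (tA, □, L) → [tA]□□200

The machine reaches the accept state tA and halts.

State sequence: t0 → tA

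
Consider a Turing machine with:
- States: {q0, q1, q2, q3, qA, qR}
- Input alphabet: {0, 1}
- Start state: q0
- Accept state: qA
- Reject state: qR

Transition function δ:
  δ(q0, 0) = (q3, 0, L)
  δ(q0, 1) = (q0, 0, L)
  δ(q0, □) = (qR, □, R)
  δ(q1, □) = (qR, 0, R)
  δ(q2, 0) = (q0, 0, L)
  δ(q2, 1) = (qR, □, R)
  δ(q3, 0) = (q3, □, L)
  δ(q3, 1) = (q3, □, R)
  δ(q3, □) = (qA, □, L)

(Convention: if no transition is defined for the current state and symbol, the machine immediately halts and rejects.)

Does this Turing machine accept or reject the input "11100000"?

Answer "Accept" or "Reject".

Execution trace:
Initial: [q0]11100000
Step 1: δ(q0, 1) = (q0, 0, L) → [q0]□01100000
Step 2: δ(q0, □) = (qR, □, R) → □[qR]01100000

The machine reaches the reject state qR and halts.

Answer: Reject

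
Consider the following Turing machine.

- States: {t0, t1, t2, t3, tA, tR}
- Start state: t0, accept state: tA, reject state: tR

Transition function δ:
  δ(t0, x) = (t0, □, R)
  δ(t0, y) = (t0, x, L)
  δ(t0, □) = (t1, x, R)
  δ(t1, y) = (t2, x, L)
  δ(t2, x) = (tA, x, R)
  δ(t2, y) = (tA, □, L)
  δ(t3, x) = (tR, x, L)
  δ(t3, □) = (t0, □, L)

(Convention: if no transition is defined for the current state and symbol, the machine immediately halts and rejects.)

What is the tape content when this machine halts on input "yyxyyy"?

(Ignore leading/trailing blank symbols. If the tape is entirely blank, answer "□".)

Execution trace:
Initial: [t0]yyxyyy
Step 1: δ(t0, y) = (t0, x, L) → [t0]□xyxyyy
Step 2: δ(t0, □) = (t1, x, R) → x[t1]xyxyyy

No transition is defined for δ(t1, x). By convention the machine halts and rejects.

Final tape (ignoring leading/trailing blanks): xxyxyyy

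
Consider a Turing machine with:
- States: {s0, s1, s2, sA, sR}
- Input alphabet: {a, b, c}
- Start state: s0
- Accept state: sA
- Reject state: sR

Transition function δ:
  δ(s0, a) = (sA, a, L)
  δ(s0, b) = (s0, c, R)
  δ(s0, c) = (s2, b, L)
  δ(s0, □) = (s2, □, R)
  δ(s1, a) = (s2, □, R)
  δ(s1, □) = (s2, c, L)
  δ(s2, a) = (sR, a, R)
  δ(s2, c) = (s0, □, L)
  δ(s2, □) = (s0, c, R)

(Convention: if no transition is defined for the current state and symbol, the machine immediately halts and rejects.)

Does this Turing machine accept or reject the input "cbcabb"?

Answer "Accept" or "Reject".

Execution trace:
Initial: [s0]cbcabb
Step 1: δ(s0, c) = (s2, b, L) → [s2]□bbcabb
Step 2: δ(s2, □) = (s0, c, R) → c[s0]bbcabb
Step 3: δ(s0, b) = (s0, c, R) → cc[s0]bcabb
Step 4: δ(s0, b) = (s0, c, R) → ccc[s0]cabb
Step 5: δ(s0, c) = (s2, b, L) → cc[s2]cbabb
Step 6: δ(s2, c) = (s0, □, L) → c[s0]c□babb
Step 7: δ(s0, c) = (s2, b, L) → [s2]cb□babb
Step 8: δ(s2, c) = (s0, □, L) → [s0]□□b□babb
Step 9: δ(s0, □) = (s2, □, R) → □[s2]□b□babb
Step 10: δ(s2, □) = (s0, c, R) → □c[s0]b□babb
Step 11: δ(s0, b) = (s0, c, R) → □cc[s0]□babb
Step 12: δ(s0, □) = (s2, □, R) → □cc□[s2]babb

No transition is defined for δ(s2, b). By convention the machine halts and rejects.

Answer: Reject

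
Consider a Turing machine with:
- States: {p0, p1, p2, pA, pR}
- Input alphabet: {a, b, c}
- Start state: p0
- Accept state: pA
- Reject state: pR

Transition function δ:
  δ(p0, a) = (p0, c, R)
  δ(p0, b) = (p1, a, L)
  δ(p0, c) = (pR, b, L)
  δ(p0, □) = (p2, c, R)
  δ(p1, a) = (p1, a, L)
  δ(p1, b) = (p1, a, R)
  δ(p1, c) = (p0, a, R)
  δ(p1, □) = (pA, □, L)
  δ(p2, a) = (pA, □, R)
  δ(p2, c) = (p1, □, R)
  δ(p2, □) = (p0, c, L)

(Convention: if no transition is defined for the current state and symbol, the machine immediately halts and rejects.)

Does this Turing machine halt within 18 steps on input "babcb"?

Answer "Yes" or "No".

Execution trace:
Initial: [p0]babcb
Step 1: δ(p0, b) = (p1, a, L) → [p1]□aabcb
Step 2: δ(p1, □) = (pA, □, L) → [pA]□□aabcb

The machine reaches the accept state pA and halts.
The machine halted after 2 steps (within the 18-step bound).

Answer: Yes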